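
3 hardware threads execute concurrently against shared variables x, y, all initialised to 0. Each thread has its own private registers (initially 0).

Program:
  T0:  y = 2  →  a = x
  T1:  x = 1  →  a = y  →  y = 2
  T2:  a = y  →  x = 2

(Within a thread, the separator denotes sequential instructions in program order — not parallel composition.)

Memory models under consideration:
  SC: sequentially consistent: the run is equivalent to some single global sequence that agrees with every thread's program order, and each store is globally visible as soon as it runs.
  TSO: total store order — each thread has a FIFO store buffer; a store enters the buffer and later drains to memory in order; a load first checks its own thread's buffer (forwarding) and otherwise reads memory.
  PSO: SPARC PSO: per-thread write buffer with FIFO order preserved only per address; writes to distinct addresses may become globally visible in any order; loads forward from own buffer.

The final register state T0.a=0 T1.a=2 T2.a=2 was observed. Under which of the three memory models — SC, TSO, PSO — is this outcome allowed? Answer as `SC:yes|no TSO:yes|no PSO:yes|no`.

SC:yes TSO:yes PSO:yes

outcome vector order: (T0.a,T1.a,T2.a)
SC (10): (0,2,0), (0,2,2), (1,0,0), (1,0,2), (1,2,0), (1,2,2), (2,0,0), (2,0,2), (2,2,0), (2,2,2)
TSO (12): (0,0,0), (0,0,2), (0,2,0), (0,2,2), (1,0,0), (1,0,2), (1,2,0), (1,2,2), (2,0,0), (2,0,2), (2,2,0), (2,2,2)
PSO (12): (0,0,0), (0,0,2), (0,2,0), (0,2,2), (1,0,0), (1,0,2), (1,2,0), (1,2,2), (2,0,0), (2,0,2), (2,2,0), (2,2,2)
target (0,2,2) ∈ {SC,TSO,PSO}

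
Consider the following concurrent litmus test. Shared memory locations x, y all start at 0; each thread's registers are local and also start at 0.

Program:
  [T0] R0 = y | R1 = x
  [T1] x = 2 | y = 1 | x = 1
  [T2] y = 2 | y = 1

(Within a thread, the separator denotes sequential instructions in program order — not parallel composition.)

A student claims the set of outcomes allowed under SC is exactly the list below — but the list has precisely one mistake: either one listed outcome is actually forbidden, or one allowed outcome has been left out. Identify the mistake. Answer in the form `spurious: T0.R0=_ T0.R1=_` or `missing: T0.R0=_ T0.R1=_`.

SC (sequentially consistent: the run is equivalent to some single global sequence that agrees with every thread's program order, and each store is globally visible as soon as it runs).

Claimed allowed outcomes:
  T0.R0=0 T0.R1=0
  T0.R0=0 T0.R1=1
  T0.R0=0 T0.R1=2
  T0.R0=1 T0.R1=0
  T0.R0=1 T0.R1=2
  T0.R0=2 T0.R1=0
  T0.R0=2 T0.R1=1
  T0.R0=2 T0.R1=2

outcome vector order: (T0.R0,T0.R1)
under SC → 0/0, 0/1, 0/2, 1/0, 1/1, 1/2, 2/0, 2/1, 2/2
SC∖claimed = {1/1}

missing: T0.R0=1 T0.R1=1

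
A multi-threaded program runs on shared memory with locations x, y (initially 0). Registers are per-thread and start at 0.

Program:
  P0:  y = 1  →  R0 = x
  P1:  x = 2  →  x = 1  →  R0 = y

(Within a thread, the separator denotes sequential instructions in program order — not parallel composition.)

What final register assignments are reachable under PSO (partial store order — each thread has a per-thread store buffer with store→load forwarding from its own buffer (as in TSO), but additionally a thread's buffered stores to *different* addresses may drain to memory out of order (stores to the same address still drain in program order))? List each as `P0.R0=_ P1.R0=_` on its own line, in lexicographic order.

P0.R0=0 P1.R0=0
P0.R0=0 P1.R0=1
P0.R0=1 P1.R0=0
P0.R0=1 P1.R0=1
P0.R0=2 P1.R0=0
P0.R0=2 P1.R0=1

outcome vector order: (P0.R0,P1.R0)
|PSO outcomes| = 6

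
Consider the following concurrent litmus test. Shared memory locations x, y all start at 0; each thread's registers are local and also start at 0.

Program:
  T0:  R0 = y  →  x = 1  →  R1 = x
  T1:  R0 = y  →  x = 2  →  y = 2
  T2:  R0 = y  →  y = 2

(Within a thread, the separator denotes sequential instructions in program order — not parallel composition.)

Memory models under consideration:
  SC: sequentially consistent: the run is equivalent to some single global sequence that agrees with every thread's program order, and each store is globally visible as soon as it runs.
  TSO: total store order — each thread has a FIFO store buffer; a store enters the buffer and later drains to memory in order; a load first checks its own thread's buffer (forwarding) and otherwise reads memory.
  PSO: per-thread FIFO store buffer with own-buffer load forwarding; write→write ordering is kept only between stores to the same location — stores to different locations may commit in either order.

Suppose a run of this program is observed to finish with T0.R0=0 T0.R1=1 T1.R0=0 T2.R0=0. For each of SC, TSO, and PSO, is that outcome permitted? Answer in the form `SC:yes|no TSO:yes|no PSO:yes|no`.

SC:yes TSO:yes PSO:yes

outcome vector order: (T0.R0,T0.R1,T1.R0,T2.R0)
SC: 11 outcomes — {0/1/0/0 0/1/0/2 0/1/2/0 0/2/0/0 0/2/0/2 0/2/2/0 2/1/0/0 2/1/0/2 2/1/2/0 2/2/0/0 2/2/2/0}
TSO: 11 outcomes — {0/1/0/0 0/1/0/2 0/1/2/0 0/2/0/0 0/2/0/2 0/2/2/0 2/1/0/0 2/1/0/2 2/1/2/0 2/2/0/0 2/2/2/0}
PSO: 12 outcomes — {0/1/0/0 0/1/0/2 0/1/2/0 0/2/0/0 0/2/0/2 0/2/2/0 2/1/0/0 2/1/0/2 2/1/2/0 2/2/0/0 2/2/0/2 2/2/2/0}
target 0/1/0/0 ∈ {SC,TSO,PSO}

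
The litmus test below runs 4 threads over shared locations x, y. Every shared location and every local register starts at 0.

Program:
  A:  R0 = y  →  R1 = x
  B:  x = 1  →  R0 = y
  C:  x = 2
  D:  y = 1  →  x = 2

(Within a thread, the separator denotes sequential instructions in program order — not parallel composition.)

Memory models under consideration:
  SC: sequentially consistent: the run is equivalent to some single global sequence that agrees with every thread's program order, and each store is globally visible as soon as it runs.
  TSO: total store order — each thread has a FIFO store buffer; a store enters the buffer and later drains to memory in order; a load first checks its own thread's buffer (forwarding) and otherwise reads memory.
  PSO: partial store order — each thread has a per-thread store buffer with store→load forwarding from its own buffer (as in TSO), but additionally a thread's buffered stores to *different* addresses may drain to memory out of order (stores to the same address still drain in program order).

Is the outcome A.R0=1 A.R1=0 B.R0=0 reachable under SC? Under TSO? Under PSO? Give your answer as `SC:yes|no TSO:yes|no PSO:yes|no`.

SC:no TSO:yes PSO:yes

outcome vector order: (A.R0,A.R1,B.R0)
SC: 11 outcomes — {<0 0 0>; <0 0 1>; <0 1 0>; <0 1 1>; <0 2 0>; <0 2 1>; <1 0 1>; <1 1 0>; <1 1 1>; <1 2 0>; <1 2 1>}
TSO: 12 outcomes — {<0 0 0>; <0 0 1>; <0 1 0>; <0 1 1>; <0 2 0>; <0 2 1>; <1 0 0>; <1 0 1>; <1 1 0>; <1 1 1>; <1 2 0>; <1 2 1>}
PSO: 12 outcomes — {<0 0 0>; <0 0 1>; <0 1 0>; <0 1 1>; <0 2 0>; <0 2 1>; <1 0 0>; <1 0 1>; <1 1 0>; <1 1 1>; <1 2 0>; <1 2 1>}
target <1 0 0> ∈ {TSO,PSO}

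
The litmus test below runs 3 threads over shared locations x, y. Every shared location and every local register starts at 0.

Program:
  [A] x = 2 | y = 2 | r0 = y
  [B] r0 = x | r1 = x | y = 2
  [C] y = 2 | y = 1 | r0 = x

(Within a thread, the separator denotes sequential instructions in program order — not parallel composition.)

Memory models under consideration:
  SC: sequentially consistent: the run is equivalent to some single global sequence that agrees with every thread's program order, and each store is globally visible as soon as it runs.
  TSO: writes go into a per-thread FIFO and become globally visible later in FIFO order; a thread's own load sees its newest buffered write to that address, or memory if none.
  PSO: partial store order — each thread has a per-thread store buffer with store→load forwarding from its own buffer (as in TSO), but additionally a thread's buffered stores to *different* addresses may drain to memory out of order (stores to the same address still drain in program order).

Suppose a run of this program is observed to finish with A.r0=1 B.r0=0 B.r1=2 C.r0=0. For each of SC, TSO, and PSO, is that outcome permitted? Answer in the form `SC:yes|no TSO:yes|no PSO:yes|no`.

SC:no TSO:yes PSO:yes

outcome vector order: (A.r0,B.r0,B.r1,C.r0)
SC (9): 1/0/0/2, 1/0/2/2, 1/2/2/2, 2/0/0/0, 2/0/0/2, 2/0/2/0, 2/0/2/2, 2/2/2/0, 2/2/2/2
TSO (12): 1/0/0/0, 1/0/0/2, 1/0/2/0, 1/0/2/2, 1/2/2/0, 1/2/2/2, 2/0/0/0, 2/0/0/2, 2/0/2/0, 2/0/2/2, 2/2/2/0, 2/2/2/2
PSO (12): 1/0/0/0, 1/0/0/2, 1/0/2/0, 1/0/2/2, 1/2/2/0, 1/2/2/2, 2/0/0/0, 2/0/0/2, 2/0/2/0, 2/0/2/2, 2/2/2/0, 2/2/2/2
target 1/0/2/0 ∈ {TSO,PSO}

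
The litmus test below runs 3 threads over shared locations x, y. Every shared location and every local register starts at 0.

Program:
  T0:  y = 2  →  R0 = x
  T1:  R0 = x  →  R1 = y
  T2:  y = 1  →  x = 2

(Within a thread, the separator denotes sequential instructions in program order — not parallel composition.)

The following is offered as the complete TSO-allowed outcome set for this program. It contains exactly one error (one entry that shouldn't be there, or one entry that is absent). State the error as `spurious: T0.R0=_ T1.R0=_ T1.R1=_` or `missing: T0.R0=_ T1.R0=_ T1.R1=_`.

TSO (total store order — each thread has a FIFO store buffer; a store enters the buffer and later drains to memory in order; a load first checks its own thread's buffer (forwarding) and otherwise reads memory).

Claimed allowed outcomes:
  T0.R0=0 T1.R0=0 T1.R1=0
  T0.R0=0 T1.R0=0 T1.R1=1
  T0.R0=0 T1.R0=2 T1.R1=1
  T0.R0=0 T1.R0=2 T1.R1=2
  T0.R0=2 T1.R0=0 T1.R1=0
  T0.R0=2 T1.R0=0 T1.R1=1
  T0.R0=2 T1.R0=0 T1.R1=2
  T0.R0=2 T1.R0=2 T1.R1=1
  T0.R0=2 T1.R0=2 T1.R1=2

missing: T0.R0=0 T1.R0=0 T1.R1=2

outcome vector order: (T0.R0,T1.R0,T1.R1)
TSO: 10 outcomes — {<0 0 0> <0 0 1> <0 0 2> <0 2 1> <0 2 2> <2 0 0> <2 0 1> <2 0 2> <2 2 1> <2 2 2>}
TSO∖claimed = {<0 0 2>}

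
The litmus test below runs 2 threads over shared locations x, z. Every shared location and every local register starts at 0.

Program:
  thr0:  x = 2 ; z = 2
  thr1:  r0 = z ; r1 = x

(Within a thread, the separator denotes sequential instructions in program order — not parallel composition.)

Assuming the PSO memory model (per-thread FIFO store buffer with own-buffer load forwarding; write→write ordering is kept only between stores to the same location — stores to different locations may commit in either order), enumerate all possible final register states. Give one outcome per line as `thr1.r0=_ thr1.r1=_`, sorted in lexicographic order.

thr1.r0=0 thr1.r1=0
thr1.r0=0 thr1.r1=2
thr1.r0=2 thr1.r1=0
thr1.r0=2 thr1.r1=2

outcome vector order: (thr1.r0,thr1.r1)
|PSO outcomes| = 4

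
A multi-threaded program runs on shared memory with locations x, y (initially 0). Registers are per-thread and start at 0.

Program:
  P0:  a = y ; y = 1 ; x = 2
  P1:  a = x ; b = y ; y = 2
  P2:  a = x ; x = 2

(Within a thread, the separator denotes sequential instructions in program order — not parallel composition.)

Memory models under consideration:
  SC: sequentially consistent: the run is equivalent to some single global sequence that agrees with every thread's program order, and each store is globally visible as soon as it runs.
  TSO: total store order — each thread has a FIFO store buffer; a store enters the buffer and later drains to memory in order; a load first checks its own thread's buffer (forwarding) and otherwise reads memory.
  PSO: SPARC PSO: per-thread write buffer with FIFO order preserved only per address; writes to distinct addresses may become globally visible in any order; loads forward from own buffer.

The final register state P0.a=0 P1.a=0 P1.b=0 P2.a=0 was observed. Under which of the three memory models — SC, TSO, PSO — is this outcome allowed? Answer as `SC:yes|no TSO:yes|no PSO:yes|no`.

SC:yes TSO:yes PSO:yes

outcome vector order: (P0.a,P1.a,P1.b,P2.a)
SC: 10 outcomes — {<0 0 0 0>, <0 0 0 2>, <0 0 1 0>, <0 0 1 2>, <0 2 0 0>, <0 2 1 0>, <0 2 1 2>, <2 0 0 0>, <2 0 0 2>, <2 2 0 0>}
TSO: 10 outcomes — {<0 0 0 0>, <0 0 0 2>, <0 0 1 0>, <0 0 1 2>, <0 2 0 0>, <0 2 1 0>, <0 2 1 2>, <2 0 0 0>, <2 0 0 2>, <2 2 0 0>}
PSO: 11 outcomes — {<0 0 0 0>, <0 0 0 2>, <0 0 1 0>, <0 0 1 2>, <0 2 0 0>, <0 2 0 2>, <0 2 1 0>, <0 2 1 2>, <2 0 0 0>, <2 0 0 2>, <2 2 0 0>}
target <0 0 0 0> ∈ {SC,TSO,PSO}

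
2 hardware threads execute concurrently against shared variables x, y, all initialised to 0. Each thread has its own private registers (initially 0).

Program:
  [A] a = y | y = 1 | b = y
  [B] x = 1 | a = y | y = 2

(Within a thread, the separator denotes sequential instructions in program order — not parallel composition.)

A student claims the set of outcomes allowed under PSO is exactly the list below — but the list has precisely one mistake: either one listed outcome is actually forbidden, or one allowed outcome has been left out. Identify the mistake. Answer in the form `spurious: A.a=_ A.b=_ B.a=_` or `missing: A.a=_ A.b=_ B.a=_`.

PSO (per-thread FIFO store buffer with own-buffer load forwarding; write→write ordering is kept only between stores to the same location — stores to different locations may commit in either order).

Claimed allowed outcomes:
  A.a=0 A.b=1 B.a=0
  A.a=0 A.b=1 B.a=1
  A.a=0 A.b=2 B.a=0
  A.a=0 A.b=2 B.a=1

outcome vector order: (A.a,A.b,B.a)
PSO: 5 outcomes — {0/1/0, 0/1/1, 0/2/0, 0/2/1, 2/1/0}
PSO∖claimed = {2/1/0}

missing: A.a=2 A.b=1 B.a=0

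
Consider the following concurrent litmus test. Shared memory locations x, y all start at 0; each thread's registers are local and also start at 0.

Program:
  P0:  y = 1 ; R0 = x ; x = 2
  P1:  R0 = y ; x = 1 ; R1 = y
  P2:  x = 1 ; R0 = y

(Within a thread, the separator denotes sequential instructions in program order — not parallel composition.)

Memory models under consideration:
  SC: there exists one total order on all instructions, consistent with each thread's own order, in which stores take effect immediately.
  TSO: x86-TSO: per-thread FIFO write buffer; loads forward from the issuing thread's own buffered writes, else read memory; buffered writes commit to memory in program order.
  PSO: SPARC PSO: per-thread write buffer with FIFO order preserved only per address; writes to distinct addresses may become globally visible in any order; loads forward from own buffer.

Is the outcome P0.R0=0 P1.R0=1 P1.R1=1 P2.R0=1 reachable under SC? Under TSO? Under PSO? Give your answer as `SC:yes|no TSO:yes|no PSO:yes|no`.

outcome vector order: (P0.R0,P1.R0,P1.R1,P2.R0)
SC: 8 outcomes — {(0,0,1,1) (0,1,1,1) (1,0,0,0) (1,0,0,1) (1,0,1,0) (1,0,1,1) (1,1,1,0) (1,1,1,1)}
TSO: 12 outcomes — {(0,0,0,0) (0,0,0,1) (0,0,1,0) (0,0,1,1) (0,1,1,0) (0,1,1,1) (1,0,0,0) (1,0,0,1) (1,0,1,0) (1,0,1,1) (1,1,1,0) (1,1,1,1)}
PSO: 12 outcomes — {(0,0,0,0) (0,0,0,1) (0,0,1,0) (0,0,1,1) (0,1,1,0) (0,1,1,1) (1,0,0,0) (1,0,0,1) (1,0,1,0) (1,0,1,1) (1,1,1,0) (1,1,1,1)}
target (0,1,1,1) ∈ {SC,TSO,PSO}

SC:yes TSO:yes PSO:yes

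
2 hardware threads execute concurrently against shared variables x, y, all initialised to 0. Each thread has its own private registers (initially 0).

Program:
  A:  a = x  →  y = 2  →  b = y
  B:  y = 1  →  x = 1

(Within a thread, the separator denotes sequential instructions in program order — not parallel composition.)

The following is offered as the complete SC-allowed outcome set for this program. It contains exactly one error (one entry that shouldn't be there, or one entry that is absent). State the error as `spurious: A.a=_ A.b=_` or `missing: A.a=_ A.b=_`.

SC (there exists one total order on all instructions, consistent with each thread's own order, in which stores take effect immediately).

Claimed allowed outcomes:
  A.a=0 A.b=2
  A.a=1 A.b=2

missing: A.a=0 A.b=1

outcome vector order: (A.a,A.b)
under SC → (0,1), (0,2), (1,2)
SC∖claimed = {(0,1)}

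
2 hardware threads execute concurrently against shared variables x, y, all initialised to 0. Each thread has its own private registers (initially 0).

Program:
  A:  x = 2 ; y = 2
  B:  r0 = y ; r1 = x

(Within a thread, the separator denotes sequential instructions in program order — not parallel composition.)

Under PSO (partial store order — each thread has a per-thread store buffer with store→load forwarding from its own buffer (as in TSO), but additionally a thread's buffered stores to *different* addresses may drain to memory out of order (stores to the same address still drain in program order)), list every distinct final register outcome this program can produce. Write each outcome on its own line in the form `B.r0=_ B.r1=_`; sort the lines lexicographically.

B.r0=0 B.r1=0
B.r0=0 B.r1=2
B.r0=2 B.r1=0
B.r0=2 B.r1=2

outcome vector order: (B.r0,B.r1)
|PSO outcomes| = 4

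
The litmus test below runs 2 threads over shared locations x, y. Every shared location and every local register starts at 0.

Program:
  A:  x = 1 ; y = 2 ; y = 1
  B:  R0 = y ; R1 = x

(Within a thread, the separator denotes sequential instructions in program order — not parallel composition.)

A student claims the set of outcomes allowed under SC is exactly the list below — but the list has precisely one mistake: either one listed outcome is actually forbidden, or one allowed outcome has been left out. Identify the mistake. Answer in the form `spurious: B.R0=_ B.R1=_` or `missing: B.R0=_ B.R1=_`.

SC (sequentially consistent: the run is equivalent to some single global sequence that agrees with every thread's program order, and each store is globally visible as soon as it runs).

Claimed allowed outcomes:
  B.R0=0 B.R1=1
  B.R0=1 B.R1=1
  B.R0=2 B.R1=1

outcome vector order: (B.R0,B.R1)
[SC] allowed = {0/0; 0/1; 1/1; 2/1}
SC∖claimed = {0/0}

missing: B.R0=0 B.R1=0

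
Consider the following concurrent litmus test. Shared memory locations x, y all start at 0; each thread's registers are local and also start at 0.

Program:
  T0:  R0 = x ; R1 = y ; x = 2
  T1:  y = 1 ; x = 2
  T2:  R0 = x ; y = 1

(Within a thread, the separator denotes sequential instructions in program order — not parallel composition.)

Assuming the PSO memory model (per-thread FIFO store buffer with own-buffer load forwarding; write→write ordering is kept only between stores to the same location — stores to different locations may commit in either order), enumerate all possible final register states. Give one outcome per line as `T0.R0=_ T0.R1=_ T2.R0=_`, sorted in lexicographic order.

outcome vector order: (T0.R0,T0.R1,T2.R0)
|PSO outcomes| = 8

T0.R0=0 T0.R1=0 T2.R0=0
T0.R0=0 T0.R1=0 T2.R0=2
T0.R0=0 T0.R1=1 T2.R0=0
T0.R0=0 T0.R1=1 T2.R0=2
T0.R0=2 T0.R1=0 T2.R0=0
T0.R0=2 T0.R1=0 T2.R0=2
T0.R0=2 T0.R1=1 T2.R0=0
T0.R0=2 T0.R1=1 T2.R0=2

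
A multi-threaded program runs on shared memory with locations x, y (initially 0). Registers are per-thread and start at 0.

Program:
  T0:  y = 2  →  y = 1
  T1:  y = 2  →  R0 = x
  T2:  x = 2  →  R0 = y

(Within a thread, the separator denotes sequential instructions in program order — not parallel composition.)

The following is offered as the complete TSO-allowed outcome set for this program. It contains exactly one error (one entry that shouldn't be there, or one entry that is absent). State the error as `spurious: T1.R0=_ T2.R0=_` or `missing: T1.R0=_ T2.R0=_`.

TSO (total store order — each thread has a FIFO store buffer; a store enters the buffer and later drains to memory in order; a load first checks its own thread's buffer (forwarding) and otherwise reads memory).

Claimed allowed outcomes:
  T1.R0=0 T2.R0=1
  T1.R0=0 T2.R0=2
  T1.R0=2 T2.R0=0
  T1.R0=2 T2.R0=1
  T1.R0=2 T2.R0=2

outcome vector order: (T1.R0,T2.R0)
under TSO → 00; 01; 02; 20; 21; 22
TSO∖claimed = {00}

missing: T1.R0=0 T2.R0=0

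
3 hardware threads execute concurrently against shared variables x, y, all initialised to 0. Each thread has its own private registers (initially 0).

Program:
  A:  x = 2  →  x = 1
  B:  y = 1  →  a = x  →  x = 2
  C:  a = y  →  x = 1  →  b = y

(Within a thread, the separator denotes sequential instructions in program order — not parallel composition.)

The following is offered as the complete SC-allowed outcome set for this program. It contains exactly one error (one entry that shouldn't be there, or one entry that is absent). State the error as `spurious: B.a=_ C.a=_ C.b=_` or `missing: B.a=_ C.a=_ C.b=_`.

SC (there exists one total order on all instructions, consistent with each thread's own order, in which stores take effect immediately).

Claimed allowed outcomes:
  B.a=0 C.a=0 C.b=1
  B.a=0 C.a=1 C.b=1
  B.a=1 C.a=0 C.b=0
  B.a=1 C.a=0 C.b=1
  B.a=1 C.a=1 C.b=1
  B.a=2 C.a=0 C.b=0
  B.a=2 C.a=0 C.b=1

missing: B.a=2 C.a=1 C.b=1

outcome vector order: (B.a,C.a,C.b)
SC: 8 outcomes — {0/0/1, 0/1/1, 1/0/0, 1/0/1, 1/1/1, 2/0/0, 2/0/1, 2/1/1}
SC∖claimed = {2/1/1}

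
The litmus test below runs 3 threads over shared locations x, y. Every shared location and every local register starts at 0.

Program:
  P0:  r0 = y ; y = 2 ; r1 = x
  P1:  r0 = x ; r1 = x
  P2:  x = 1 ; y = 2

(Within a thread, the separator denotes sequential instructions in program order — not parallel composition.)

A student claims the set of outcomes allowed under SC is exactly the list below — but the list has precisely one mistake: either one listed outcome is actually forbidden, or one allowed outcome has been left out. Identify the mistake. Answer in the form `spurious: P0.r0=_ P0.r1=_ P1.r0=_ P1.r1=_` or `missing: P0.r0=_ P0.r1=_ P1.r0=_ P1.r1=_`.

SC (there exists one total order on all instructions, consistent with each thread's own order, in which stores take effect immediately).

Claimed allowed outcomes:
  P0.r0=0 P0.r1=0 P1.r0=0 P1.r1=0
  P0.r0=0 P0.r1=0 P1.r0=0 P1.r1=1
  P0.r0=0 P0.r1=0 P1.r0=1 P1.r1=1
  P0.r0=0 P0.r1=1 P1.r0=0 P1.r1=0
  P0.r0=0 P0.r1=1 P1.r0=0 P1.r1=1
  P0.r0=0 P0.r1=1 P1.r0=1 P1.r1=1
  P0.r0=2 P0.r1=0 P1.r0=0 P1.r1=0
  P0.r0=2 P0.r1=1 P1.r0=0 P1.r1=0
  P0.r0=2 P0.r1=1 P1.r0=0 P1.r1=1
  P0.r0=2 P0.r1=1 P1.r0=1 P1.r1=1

outcome vector order: (P0.r0,P0.r1,P1.r0,P1.r1)
under SC → <0 0 0 0>; <0 0 0 1>; <0 0 1 1>; <0 1 0 0>; <0 1 0 1>; <0 1 1 1>; <2 1 0 0>; <2 1 0 1>; <2 1 1 1>
claimed∖SC = {<2 0 0 0>}

spurious: P0.r0=2 P0.r1=0 P1.r0=0 P1.r1=0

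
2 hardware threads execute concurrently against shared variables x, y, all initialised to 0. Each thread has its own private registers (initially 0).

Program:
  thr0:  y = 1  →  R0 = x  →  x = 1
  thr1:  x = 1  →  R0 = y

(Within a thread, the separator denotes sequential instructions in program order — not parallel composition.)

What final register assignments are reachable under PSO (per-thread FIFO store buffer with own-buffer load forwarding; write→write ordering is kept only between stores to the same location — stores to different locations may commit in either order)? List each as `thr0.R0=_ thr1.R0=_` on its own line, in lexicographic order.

outcome vector order: (thr0.R0,thr1.R0)
|PSO outcomes| = 4

thr0.R0=0 thr1.R0=0
thr0.R0=0 thr1.R0=1
thr0.R0=1 thr1.R0=0
thr0.R0=1 thr1.R0=1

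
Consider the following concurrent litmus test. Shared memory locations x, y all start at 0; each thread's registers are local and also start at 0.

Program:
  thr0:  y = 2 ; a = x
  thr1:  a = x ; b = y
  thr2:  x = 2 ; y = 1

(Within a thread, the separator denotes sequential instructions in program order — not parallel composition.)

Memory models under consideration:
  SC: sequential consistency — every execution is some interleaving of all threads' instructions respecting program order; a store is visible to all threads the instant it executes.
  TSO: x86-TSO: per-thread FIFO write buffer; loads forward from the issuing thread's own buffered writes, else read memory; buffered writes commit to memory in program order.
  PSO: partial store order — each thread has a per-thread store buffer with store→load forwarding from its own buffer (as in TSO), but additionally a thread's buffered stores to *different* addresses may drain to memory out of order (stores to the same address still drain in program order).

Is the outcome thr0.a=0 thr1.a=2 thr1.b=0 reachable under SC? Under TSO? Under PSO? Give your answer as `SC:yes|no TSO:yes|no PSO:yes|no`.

SC:no TSO:yes PSO:yes

outcome vector order: (thr0.a,thr1.a,thr1.b)
under SC → 0/0/0 0/0/1 0/0/2 0/2/1 0/2/2 2/0/0 2/0/1 2/0/2 2/2/0 2/2/1 2/2/2
under TSO → 0/0/0 0/0/1 0/0/2 0/2/0 0/2/1 0/2/2 2/0/0 2/0/1 2/0/2 2/2/0 2/2/1 2/2/2
under PSO → 0/0/0 0/0/1 0/0/2 0/2/0 0/2/1 0/2/2 2/0/0 2/0/1 2/0/2 2/2/0 2/2/1 2/2/2
target 0/2/0 ∈ {TSO,PSO}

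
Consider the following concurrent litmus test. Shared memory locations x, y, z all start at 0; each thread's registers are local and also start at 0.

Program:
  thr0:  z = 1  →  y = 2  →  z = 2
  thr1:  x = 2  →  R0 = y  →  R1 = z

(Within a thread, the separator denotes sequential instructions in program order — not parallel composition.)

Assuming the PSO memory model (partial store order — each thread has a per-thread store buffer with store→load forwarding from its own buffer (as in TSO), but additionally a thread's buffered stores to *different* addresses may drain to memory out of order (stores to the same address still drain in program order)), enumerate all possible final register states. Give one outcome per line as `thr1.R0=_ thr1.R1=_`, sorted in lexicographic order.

thr1.R0=0 thr1.R1=0
thr1.R0=0 thr1.R1=1
thr1.R0=0 thr1.R1=2
thr1.R0=2 thr1.R1=0
thr1.R0=2 thr1.R1=1
thr1.R0=2 thr1.R1=2

outcome vector order: (thr1.R0,thr1.R1)
|PSO outcomes| = 6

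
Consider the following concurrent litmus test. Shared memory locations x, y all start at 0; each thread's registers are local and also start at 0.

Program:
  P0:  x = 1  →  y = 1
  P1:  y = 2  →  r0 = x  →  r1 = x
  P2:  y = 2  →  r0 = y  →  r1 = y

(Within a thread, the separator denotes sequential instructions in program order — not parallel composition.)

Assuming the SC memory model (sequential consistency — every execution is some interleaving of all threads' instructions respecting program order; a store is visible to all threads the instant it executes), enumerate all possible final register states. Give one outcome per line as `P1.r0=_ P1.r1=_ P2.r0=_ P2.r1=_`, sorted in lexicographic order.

outcome vector order: (P1.r0,P1.r1,P2.r0,P2.r1)
|SC outcomes| = 10

P1.r0=0 P1.r1=0 P2.r0=1 P2.r1=1
P1.r0=0 P1.r1=0 P2.r0=2 P2.r1=1
P1.r0=0 P1.r1=0 P2.r0=2 P2.r1=2
P1.r0=0 P1.r1=1 P2.r0=1 P2.r1=1
P1.r0=0 P1.r1=1 P2.r0=2 P2.r1=1
P1.r0=0 P1.r1=1 P2.r0=2 P2.r1=2
P1.r0=1 P1.r1=1 P2.r0=1 P2.r1=1
P1.r0=1 P1.r1=1 P2.r0=1 P2.r1=2
P1.r0=1 P1.r1=1 P2.r0=2 P2.r1=1
P1.r0=1 P1.r1=1 P2.r0=2 P2.r1=2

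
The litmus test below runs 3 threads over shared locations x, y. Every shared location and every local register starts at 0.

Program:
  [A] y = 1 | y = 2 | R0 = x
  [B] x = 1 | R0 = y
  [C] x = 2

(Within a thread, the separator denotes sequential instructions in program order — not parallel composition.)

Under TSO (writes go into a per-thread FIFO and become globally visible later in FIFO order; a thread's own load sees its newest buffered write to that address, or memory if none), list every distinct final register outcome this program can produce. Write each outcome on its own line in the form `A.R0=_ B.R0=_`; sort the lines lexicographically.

outcome vector order: (A.R0,B.R0)
|TSO outcomes| = 9

A.R0=0 B.R0=0
A.R0=0 B.R0=1
A.R0=0 B.R0=2
A.R0=1 B.R0=0
A.R0=1 B.R0=1
A.R0=1 B.R0=2
A.R0=2 B.R0=0
A.R0=2 B.R0=1
A.R0=2 B.R0=2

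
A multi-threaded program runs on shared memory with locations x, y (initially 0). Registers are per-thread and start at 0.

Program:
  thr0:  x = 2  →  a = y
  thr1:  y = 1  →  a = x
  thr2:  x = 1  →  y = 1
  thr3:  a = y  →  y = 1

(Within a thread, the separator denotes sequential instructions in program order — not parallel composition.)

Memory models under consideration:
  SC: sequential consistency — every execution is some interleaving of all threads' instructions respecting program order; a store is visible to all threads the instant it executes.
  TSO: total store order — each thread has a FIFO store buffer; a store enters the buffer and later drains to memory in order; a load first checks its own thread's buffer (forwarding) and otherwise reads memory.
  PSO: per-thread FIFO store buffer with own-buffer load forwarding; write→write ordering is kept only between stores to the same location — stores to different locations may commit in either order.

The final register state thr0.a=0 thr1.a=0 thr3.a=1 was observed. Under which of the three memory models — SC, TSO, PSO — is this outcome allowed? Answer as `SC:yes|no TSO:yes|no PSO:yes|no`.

outcome vector order: (thr0.a,thr1.a,thr3.a)
SC (10): (0,1,0); (0,1,1); (0,2,0); (0,2,1); (1,0,0); (1,0,1); (1,1,0); (1,1,1); (1,2,0); (1,2,1)
TSO (12): (0,0,0); (0,0,1); (0,1,0); (0,1,1); (0,2,0); (0,2,1); (1,0,0); (1,0,1); (1,1,0); (1,1,1); (1,2,0); (1,2,1)
PSO (12): (0,0,0); (0,0,1); (0,1,0); (0,1,1); (0,2,0); (0,2,1); (1,0,0); (1,0,1); (1,1,0); (1,1,1); (1,2,0); (1,2,1)
target (0,0,1) ∈ {TSO,PSO}

SC:no TSO:yes PSO:yes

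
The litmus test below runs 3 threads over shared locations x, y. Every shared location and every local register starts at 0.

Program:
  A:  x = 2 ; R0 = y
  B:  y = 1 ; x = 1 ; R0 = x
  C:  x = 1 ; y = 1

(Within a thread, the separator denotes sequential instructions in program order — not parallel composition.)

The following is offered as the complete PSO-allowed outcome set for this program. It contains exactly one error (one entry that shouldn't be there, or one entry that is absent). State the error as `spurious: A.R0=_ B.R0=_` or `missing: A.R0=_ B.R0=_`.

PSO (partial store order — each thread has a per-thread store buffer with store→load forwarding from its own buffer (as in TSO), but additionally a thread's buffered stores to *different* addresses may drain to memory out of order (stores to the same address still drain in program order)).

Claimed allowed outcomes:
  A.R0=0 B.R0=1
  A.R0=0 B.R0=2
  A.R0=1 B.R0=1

outcome vector order: (A.R0,B.R0)
[PSO] allowed = {<0 1> <0 2> <1 1> <1 2>}
PSO∖claimed = {<1 2>}

missing: A.R0=1 B.R0=2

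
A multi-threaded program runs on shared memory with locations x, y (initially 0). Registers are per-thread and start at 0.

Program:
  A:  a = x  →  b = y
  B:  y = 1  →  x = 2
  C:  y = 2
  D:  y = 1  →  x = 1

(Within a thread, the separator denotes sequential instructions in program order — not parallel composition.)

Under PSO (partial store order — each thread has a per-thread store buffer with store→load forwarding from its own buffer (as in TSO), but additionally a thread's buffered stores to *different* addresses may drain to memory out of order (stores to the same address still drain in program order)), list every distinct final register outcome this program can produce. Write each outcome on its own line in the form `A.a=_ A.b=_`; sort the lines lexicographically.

A.a=0 A.b=0
A.a=0 A.b=1
A.a=0 A.b=2
A.a=1 A.b=0
A.a=1 A.b=1
A.a=1 A.b=2
A.a=2 A.b=0
A.a=2 A.b=1
A.a=2 A.b=2

outcome vector order: (A.a,A.b)
|PSO outcomes| = 9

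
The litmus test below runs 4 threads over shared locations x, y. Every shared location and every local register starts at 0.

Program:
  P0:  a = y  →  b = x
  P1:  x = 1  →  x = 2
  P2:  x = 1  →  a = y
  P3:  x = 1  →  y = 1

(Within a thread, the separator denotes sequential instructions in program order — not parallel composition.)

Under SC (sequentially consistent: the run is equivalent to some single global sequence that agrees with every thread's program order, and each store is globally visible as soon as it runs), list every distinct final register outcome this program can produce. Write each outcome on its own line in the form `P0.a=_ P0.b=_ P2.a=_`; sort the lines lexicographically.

P0.a=0 P0.b=0 P2.a=0
P0.a=0 P0.b=0 P2.a=1
P0.a=0 P0.b=1 P2.a=0
P0.a=0 P0.b=1 P2.a=1
P0.a=0 P0.b=2 P2.a=0
P0.a=0 P0.b=2 P2.a=1
P0.a=1 P0.b=1 P2.a=0
P0.a=1 P0.b=1 P2.a=1
P0.a=1 P0.b=2 P2.a=0
P0.a=1 P0.b=2 P2.a=1

outcome vector order: (P0.a,P0.b,P2.a)
|SC outcomes| = 10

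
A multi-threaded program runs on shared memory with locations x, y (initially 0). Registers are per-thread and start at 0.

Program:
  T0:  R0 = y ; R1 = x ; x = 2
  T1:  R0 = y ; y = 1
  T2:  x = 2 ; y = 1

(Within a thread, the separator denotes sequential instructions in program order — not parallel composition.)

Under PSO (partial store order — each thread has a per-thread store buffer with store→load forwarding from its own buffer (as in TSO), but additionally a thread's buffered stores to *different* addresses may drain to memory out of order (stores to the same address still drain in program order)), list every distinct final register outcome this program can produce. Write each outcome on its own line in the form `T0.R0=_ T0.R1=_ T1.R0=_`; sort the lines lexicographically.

T0.R0=0 T0.R1=0 T1.R0=0
T0.R0=0 T0.R1=0 T1.R0=1
T0.R0=0 T0.R1=2 T1.R0=0
T0.R0=0 T0.R1=2 T1.R0=1
T0.R0=1 T0.R1=0 T1.R0=0
T0.R0=1 T0.R1=0 T1.R0=1
T0.R0=1 T0.R1=2 T1.R0=0
T0.R0=1 T0.R1=2 T1.R0=1

outcome vector order: (T0.R0,T0.R1,T1.R0)
|PSO outcomes| = 8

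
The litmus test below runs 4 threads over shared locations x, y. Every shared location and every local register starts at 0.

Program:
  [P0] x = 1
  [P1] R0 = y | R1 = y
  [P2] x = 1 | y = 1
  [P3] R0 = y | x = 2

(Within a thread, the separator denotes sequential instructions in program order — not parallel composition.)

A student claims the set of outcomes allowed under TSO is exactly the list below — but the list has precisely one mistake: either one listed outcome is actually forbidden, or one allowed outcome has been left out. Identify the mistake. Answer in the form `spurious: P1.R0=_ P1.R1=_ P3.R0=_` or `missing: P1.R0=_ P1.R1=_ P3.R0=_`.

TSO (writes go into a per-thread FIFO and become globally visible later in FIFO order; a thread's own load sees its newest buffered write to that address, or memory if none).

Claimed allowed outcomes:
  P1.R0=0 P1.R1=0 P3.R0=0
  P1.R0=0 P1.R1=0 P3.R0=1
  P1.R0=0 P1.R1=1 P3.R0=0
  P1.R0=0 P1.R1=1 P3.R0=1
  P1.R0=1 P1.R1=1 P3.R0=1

missing: P1.R0=1 P1.R1=1 P3.R0=0

outcome vector order: (P1.R0,P1.R1,P3.R0)
[TSO] allowed = {000, 001, 010, 011, 110, 111}
TSO∖claimed = {110}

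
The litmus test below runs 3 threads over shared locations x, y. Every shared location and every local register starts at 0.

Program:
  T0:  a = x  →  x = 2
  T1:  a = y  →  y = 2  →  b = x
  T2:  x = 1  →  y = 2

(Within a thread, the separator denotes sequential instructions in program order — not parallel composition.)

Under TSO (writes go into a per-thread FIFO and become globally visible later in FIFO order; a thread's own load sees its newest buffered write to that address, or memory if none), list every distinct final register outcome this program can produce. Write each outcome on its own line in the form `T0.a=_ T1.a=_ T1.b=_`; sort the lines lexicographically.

outcome vector order: (T0.a,T1.a,T1.b)
|TSO outcomes| = 10

T0.a=0 T1.a=0 T1.b=0
T0.a=0 T1.a=0 T1.b=1
T0.a=0 T1.a=0 T1.b=2
T0.a=0 T1.a=2 T1.b=1
T0.a=0 T1.a=2 T1.b=2
T0.a=1 T1.a=0 T1.b=0
T0.a=1 T1.a=0 T1.b=1
T0.a=1 T1.a=0 T1.b=2
T0.a=1 T1.a=2 T1.b=1
T0.a=1 T1.a=2 T1.b=2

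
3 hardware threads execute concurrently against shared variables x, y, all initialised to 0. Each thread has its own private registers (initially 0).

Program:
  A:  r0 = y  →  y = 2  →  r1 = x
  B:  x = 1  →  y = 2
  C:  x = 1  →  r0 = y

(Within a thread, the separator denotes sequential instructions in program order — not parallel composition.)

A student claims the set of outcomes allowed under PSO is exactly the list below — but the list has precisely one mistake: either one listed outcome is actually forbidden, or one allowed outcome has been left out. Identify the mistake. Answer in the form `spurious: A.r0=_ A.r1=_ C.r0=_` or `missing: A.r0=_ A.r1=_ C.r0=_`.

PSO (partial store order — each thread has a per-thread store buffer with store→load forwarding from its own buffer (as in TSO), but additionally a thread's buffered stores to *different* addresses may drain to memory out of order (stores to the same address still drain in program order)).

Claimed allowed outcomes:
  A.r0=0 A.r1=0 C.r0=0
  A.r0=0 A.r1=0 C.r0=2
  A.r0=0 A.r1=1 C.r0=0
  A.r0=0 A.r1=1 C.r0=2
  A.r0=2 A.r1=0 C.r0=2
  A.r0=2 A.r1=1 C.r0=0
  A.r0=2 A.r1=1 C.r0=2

missing: A.r0=2 A.r1=0 C.r0=0

outcome vector order: (A.r0,A.r1,C.r0)
PSO (8): 0/0/0 0/0/2 0/1/0 0/1/2 2/0/0 2/0/2 2/1/0 2/1/2
PSO∖claimed = {2/0/0}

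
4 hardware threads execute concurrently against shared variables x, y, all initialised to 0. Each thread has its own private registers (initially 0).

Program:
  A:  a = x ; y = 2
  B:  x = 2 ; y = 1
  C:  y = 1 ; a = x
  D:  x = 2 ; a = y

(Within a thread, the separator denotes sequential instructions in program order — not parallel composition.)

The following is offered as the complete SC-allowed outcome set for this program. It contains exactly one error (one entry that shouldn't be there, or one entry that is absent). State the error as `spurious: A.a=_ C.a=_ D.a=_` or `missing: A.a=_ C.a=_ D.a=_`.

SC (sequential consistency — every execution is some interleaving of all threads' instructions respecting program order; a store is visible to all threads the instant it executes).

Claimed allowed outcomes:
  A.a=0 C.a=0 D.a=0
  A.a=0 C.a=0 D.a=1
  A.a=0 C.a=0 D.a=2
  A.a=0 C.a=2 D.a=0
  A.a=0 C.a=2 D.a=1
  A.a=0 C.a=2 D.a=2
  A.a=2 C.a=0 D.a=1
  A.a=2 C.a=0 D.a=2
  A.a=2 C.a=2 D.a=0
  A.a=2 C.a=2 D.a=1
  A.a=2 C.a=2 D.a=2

outcome vector order: (A.a,C.a,D.a)
SC (10): 0/0/1; 0/0/2; 0/2/0; 0/2/1; 0/2/2; 2/0/1; 2/0/2; 2/2/0; 2/2/1; 2/2/2
claimed∖SC = {0/0/0}

spurious: A.a=0 C.a=0 D.a=0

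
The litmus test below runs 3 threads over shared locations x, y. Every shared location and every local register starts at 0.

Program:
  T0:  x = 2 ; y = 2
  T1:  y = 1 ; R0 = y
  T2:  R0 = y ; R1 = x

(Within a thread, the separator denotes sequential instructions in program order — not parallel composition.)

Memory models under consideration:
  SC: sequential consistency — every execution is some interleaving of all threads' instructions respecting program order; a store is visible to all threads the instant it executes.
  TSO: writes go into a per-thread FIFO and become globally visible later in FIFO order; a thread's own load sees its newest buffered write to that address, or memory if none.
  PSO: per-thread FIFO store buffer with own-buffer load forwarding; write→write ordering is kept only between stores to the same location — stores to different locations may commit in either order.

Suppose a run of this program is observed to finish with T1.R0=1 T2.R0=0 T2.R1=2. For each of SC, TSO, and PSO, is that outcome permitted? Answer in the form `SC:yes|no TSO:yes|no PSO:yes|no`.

outcome vector order: (T1.R0,T2.R0,T2.R1)
SC (10): 1/0/0 1/0/2 1/1/0 1/1/2 1/2/2 2/0/0 2/0/2 2/1/0 2/1/2 2/2/2
TSO (10): 1/0/0 1/0/2 1/1/0 1/1/2 1/2/2 2/0/0 2/0/2 2/1/0 2/1/2 2/2/2
PSO (12): 1/0/0 1/0/2 1/1/0 1/1/2 1/2/0 1/2/2 2/0/0 2/0/2 2/1/0 2/1/2 2/2/0 2/2/2
target 1/0/2 ∈ {SC,TSO,PSO}

SC:yes TSO:yes PSO:yes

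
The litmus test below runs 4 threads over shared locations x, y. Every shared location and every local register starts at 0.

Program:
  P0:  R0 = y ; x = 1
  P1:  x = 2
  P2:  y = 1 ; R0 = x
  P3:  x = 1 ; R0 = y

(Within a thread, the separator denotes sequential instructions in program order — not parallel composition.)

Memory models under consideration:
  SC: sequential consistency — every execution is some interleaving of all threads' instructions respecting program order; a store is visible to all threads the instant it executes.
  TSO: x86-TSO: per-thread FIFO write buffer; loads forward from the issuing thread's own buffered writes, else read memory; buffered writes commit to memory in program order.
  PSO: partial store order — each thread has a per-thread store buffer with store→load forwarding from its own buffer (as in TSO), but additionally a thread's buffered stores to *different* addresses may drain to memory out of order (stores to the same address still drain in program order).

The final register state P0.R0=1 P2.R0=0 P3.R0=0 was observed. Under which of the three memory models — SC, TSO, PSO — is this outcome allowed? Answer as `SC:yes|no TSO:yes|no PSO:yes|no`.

outcome vector order: (P0.R0,P2.R0,P3.R0)
[SC] allowed = {001; 010; 011; 020; 021; 101; 110; 111; 120; 121}
[TSO] allowed = {000; 001; 010; 011; 020; 021; 100; 101; 110; 111; 120; 121}
[PSO] allowed = {000; 001; 010; 011; 020; 021; 100; 101; 110; 111; 120; 121}
target 100 ∈ {TSO,PSO}

SC:no TSO:yes PSO:yes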